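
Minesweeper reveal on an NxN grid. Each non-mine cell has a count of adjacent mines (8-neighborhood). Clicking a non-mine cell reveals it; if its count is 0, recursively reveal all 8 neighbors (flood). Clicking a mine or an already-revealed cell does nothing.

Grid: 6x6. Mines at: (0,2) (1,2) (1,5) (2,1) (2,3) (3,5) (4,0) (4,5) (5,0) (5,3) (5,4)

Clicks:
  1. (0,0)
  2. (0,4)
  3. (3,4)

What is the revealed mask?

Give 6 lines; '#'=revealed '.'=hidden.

Click 1 (0,0) count=0: revealed 4 new [(0,0) (0,1) (1,0) (1,1)] -> total=4
Click 2 (0,4) count=1: revealed 1 new [(0,4)] -> total=5
Click 3 (3,4) count=3: revealed 1 new [(3,4)] -> total=6

Answer: ##..#.
##....
......
....#.
......
......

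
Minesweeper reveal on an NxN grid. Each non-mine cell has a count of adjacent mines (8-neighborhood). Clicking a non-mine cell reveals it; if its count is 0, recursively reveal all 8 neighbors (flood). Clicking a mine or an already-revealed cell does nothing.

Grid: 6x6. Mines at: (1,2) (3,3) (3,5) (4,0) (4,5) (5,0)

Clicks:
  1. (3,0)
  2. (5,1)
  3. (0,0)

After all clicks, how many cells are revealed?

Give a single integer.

Click 1 (3,0) count=1: revealed 1 new [(3,0)] -> total=1
Click 2 (5,1) count=2: revealed 1 new [(5,1)] -> total=2
Click 3 (0,0) count=0: revealed 7 new [(0,0) (0,1) (1,0) (1,1) (2,0) (2,1) (3,1)] -> total=9

Answer: 9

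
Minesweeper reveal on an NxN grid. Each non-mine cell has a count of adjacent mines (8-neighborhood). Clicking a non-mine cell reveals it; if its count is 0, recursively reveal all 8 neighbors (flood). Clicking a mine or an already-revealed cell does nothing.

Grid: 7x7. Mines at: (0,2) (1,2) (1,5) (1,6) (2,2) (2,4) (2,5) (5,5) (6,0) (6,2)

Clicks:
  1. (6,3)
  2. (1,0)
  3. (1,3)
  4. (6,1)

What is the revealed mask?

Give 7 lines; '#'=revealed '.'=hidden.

Click 1 (6,3) count=1: revealed 1 new [(6,3)] -> total=1
Click 2 (1,0) count=0: revealed 21 new [(0,0) (0,1) (1,0) (1,1) (2,0) (2,1) (3,0) (3,1) (3,2) (3,3) (3,4) (4,0) (4,1) (4,2) (4,3) (4,4) (5,0) (5,1) (5,2) (5,3) (5,4)] -> total=22
Click 3 (1,3) count=4: revealed 1 new [(1,3)] -> total=23
Click 4 (6,1) count=2: revealed 1 new [(6,1)] -> total=24

Answer: ##.....
##.#...
##.....
#####..
#####..
#####..
.#.#...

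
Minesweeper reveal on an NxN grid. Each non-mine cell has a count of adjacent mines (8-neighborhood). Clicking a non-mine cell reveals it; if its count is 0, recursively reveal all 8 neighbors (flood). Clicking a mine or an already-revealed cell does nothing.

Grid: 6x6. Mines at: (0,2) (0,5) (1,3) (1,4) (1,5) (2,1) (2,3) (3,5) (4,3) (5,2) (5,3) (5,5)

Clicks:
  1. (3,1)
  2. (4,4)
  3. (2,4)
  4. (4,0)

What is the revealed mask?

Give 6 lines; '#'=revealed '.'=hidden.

Click 1 (3,1) count=1: revealed 1 new [(3,1)] -> total=1
Click 2 (4,4) count=4: revealed 1 new [(4,4)] -> total=2
Click 3 (2,4) count=5: revealed 1 new [(2,4)] -> total=3
Click 4 (4,0) count=0: revealed 5 new [(3,0) (4,0) (4,1) (5,0) (5,1)] -> total=8

Answer: ......
......
....#.
##....
##..#.
##....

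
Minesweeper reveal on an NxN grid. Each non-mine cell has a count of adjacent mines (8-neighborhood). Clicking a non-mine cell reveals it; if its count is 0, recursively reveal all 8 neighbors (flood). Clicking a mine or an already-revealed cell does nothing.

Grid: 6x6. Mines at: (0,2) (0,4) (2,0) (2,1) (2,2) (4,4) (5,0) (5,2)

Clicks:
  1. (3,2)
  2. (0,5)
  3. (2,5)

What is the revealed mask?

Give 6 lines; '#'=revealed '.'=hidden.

Answer: .....#
...###
...###
..####
......
......

Derivation:
Click 1 (3,2) count=2: revealed 1 new [(3,2)] -> total=1
Click 2 (0,5) count=1: revealed 1 new [(0,5)] -> total=2
Click 3 (2,5) count=0: revealed 9 new [(1,3) (1,4) (1,5) (2,3) (2,4) (2,5) (3,3) (3,4) (3,5)] -> total=11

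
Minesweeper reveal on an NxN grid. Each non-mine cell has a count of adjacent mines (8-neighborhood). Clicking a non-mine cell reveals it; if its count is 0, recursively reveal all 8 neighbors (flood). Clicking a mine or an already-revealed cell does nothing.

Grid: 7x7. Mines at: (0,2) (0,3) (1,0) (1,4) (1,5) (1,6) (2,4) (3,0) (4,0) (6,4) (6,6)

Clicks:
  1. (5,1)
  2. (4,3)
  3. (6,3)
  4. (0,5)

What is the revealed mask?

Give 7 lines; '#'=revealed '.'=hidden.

Answer: .....#.
.###...
.###.##
.######
.######
#######
####...

Derivation:
Click 1 (5,1) count=1: revealed 1 new [(5,1)] -> total=1
Click 2 (4,3) count=0: revealed 30 new [(1,1) (1,2) (1,3) (2,1) (2,2) (2,3) (2,5) (2,6) (3,1) (3,2) (3,3) (3,4) (3,5) (3,6) (4,1) (4,2) (4,3) (4,4) (4,5) (4,6) (5,0) (5,2) (5,3) (5,4) (5,5) (5,6) (6,0) (6,1) (6,2) (6,3)] -> total=31
Click 3 (6,3) count=1: revealed 0 new [(none)] -> total=31
Click 4 (0,5) count=3: revealed 1 new [(0,5)] -> total=32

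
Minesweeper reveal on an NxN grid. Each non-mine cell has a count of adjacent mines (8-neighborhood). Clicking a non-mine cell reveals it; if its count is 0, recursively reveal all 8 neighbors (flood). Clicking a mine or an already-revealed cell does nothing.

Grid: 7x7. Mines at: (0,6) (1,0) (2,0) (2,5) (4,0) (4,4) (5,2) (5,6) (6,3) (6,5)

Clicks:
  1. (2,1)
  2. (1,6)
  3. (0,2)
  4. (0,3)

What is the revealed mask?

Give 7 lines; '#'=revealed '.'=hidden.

Answer: .#####.
.######
.####..
.####..
.###...
.......
.......

Derivation:
Click 1 (2,1) count=2: revealed 1 new [(2,1)] -> total=1
Click 2 (1,6) count=2: revealed 1 new [(1,6)] -> total=2
Click 3 (0,2) count=0: revealed 20 new [(0,1) (0,2) (0,3) (0,4) (0,5) (1,1) (1,2) (1,3) (1,4) (1,5) (2,2) (2,3) (2,4) (3,1) (3,2) (3,3) (3,4) (4,1) (4,2) (4,3)] -> total=22
Click 4 (0,3) count=0: revealed 0 new [(none)] -> total=22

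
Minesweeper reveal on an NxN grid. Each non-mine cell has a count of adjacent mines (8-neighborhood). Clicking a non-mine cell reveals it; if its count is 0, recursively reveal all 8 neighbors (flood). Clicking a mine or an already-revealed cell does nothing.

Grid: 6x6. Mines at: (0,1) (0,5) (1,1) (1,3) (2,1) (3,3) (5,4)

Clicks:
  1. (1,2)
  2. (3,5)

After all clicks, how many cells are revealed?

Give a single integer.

Answer: 9

Derivation:
Click 1 (1,2) count=4: revealed 1 new [(1,2)] -> total=1
Click 2 (3,5) count=0: revealed 8 new [(1,4) (1,5) (2,4) (2,5) (3,4) (3,5) (4,4) (4,5)] -> total=9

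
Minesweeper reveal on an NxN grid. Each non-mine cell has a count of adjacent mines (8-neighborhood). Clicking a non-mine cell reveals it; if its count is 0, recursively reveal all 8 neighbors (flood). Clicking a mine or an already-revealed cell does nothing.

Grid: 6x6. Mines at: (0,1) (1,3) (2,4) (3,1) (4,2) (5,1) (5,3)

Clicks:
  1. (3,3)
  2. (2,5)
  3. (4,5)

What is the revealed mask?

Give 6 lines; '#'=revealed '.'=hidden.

Answer: ......
......
.....#
...###
....##
....##

Derivation:
Click 1 (3,3) count=2: revealed 1 new [(3,3)] -> total=1
Click 2 (2,5) count=1: revealed 1 new [(2,5)] -> total=2
Click 3 (4,5) count=0: revealed 6 new [(3,4) (3,5) (4,4) (4,5) (5,4) (5,5)] -> total=8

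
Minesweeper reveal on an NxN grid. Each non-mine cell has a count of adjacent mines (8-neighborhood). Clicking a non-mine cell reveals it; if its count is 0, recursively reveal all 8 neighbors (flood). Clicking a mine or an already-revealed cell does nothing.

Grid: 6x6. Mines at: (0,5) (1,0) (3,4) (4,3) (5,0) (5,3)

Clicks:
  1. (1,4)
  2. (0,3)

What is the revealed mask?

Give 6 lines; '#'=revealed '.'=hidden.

Click 1 (1,4) count=1: revealed 1 new [(1,4)] -> total=1
Click 2 (0,3) count=0: revealed 19 new [(0,1) (0,2) (0,3) (0,4) (1,1) (1,2) (1,3) (2,0) (2,1) (2,2) (2,3) (2,4) (3,0) (3,1) (3,2) (3,3) (4,0) (4,1) (4,2)] -> total=20

Answer: .####.
.####.
#####.
####..
###...
......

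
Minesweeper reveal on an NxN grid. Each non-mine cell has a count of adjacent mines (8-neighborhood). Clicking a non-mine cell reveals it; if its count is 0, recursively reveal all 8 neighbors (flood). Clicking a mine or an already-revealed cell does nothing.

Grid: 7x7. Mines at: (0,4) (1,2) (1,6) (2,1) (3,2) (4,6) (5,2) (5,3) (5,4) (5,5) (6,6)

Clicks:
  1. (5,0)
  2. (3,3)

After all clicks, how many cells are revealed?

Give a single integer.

Click 1 (5,0) count=0: revealed 8 new [(3,0) (3,1) (4,0) (4,1) (5,0) (5,1) (6,0) (6,1)] -> total=8
Click 2 (3,3) count=1: revealed 1 new [(3,3)] -> total=9

Answer: 9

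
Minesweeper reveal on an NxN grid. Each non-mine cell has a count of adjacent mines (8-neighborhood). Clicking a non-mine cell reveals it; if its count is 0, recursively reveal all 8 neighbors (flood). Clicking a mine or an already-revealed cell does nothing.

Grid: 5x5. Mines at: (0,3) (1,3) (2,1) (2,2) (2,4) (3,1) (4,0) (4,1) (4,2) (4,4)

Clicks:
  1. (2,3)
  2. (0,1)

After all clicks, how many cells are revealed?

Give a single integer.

Click 1 (2,3) count=3: revealed 1 new [(2,3)] -> total=1
Click 2 (0,1) count=0: revealed 6 new [(0,0) (0,1) (0,2) (1,0) (1,1) (1,2)] -> total=7

Answer: 7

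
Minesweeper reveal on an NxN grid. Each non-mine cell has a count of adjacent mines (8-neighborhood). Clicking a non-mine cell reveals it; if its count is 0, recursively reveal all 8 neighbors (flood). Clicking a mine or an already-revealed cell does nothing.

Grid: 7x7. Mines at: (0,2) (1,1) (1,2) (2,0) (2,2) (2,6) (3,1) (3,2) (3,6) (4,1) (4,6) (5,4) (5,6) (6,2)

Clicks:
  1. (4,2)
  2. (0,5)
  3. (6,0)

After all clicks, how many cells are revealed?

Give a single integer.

Answer: 22

Derivation:
Click 1 (4,2) count=3: revealed 1 new [(4,2)] -> total=1
Click 2 (0,5) count=0: revealed 17 new [(0,3) (0,4) (0,5) (0,6) (1,3) (1,4) (1,5) (1,6) (2,3) (2,4) (2,5) (3,3) (3,4) (3,5) (4,3) (4,4) (4,5)] -> total=18
Click 3 (6,0) count=0: revealed 4 new [(5,0) (5,1) (6,0) (6,1)] -> total=22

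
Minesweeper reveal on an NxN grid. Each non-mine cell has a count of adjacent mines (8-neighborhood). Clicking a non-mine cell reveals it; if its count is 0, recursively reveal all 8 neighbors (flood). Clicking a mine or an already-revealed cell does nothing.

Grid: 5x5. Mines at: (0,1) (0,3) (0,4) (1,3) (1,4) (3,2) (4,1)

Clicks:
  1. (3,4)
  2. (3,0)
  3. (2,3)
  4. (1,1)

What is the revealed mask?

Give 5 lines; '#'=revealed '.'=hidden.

Answer: .....
.#...
...##
#..##
...##

Derivation:
Click 1 (3,4) count=0: revealed 6 new [(2,3) (2,4) (3,3) (3,4) (4,3) (4,4)] -> total=6
Click 2 (3,0) count=1: revealed 1 new [(3,0)] -> total=7
Click 3 (2,3) count=3: revealed 0 new [(none)] -> total=7
Click 4 (1,1) count=1: revealed 1 new [(1,1)] -> total=8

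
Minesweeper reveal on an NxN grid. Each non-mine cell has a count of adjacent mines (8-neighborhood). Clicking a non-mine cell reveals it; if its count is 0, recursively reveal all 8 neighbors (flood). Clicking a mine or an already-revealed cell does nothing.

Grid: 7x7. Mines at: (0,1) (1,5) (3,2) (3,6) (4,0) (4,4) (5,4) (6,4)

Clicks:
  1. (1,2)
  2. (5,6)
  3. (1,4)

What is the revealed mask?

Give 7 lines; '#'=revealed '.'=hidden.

Answer: .......
..#.#..
.......
.......
.....##
.....##
.....##

Derivation:
Click 1 (1,2) count=1: revealed 1 new [(1,2)] -> total=1
Click 2 (5,6) count=0: revealed 6 new [(4,5) (4,6) (5,5) (5,6) (6,5) (6,6)] -> total=7
Click 3 (1,4) count=1: revealed 1 new [(1,4)] -> total=8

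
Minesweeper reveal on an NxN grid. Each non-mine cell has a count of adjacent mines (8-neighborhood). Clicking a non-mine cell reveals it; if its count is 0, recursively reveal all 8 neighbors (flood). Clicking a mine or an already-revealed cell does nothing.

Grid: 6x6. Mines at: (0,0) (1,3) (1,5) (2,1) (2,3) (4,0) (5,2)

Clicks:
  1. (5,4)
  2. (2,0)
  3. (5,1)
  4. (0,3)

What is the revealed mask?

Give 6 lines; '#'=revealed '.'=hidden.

Click 1 (5,4) count=0: revealed 11 new [(2,4) (2,5) (3,3) (3,4) (3,5) (4,3) (4,4) (4,5) (5,3) (5,4) (5,5)] -> total=11
Click 2 (2,0) count=1: revealed 1 new [(2,0)] -> total=12
Click 3 (5,1) count=2: revealed 1 new [(5,1)] -> total=13
Click 4 (0,3) count=1: revealed 1 new [(0,3)] -> total=14

Answer: ...#..
......
#...##
...###
...###
.#.###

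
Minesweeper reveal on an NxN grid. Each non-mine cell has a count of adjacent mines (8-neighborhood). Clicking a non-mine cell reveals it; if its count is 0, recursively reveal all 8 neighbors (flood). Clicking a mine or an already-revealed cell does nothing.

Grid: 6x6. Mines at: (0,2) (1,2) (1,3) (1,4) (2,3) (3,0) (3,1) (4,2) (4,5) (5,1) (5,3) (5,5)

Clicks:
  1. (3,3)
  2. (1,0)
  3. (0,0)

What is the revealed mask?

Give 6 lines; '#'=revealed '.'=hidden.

Click 1 (3,3) count=2: revealed 1 new [(3,3)] -> total=1
Click 2 (1,0) count=0: revealed 6 new [(0,0) (0,1) (1,0) (1,1) (2,0) (2,1)] -> total=7
Click 3 (0,0) count=0: revealed 0 new [(none)] -> total=7

Answer: ##....
##....
##....
...#..
......
......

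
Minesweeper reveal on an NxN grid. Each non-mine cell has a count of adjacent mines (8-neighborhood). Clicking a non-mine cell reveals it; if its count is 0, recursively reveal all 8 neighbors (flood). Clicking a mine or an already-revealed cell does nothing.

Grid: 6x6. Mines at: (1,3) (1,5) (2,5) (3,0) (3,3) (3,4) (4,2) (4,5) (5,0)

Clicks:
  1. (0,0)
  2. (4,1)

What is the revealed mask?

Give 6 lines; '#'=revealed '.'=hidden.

Answer: ###...
###...
###...
......
.#....
......

Derivation:
Click 1 (0,0) count=0: revealed 9 new [(0,0) (0,1) (0,2) (1,0) (1,1) (1,2) (2,0) (2,1) (2,2)] -> total=9
Click 2 (4,1) count=3: revealed 1 new [(4,1)] -> total=10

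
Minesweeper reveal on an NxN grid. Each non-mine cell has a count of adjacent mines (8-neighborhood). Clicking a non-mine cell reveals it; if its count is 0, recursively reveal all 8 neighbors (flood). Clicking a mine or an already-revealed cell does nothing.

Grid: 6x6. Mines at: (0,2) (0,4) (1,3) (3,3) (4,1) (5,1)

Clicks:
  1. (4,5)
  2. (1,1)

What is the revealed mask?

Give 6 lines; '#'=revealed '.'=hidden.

Answer: ......
.#..##
....##
....##
..####
..####

Derivation:
Click 1 (4,5) count=0: revealed 14 new [(1,4) (1,5) (2,4) (2,5) (3,4) (3,5) (4,2) (4,3) (4,4) (4,5) (5,2) (5,3) (5,4) (5,5)] -> total=14
Click 2 (1,1) count=1: revealed 1 new [(1,1)] -> total=15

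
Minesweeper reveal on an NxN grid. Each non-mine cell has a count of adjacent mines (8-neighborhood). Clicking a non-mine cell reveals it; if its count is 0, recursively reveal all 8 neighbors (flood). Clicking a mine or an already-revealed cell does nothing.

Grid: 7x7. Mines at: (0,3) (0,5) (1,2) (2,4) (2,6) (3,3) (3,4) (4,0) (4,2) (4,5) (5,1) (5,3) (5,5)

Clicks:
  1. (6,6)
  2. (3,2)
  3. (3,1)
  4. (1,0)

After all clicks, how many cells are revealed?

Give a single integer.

Answer: 10

Derivation:
Click 1 (6,6) count=1: revealed 1 new [(6,6)] -> total=1
Click 2 (3,2) count=2: revealed 1 new [(3,2)] -> total=2
Click 3 (3,1) count=2: revealed 1 new [(3,1)] -> total=3
Click 4 (1,0) count=0: revealed 7 new [(0,0) (0,1) (1,0) (1,1) (2,0) (2,1) (3,0)] -> total=10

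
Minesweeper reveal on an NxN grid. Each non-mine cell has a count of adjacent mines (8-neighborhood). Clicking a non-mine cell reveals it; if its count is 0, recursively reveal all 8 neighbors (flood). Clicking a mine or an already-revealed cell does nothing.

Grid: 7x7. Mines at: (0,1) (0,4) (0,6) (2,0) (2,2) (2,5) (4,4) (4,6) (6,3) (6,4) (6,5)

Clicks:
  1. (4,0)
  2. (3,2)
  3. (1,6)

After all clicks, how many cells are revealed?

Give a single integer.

Click 1 (4,0) count=0: revealed 15 new [(3,0) (3,1) (3,2) (3,3) (4,0) (4,1) (4,2) (4,3) (5,0) (5,1) (5,2) (5,3) (6,0) (6,1) (6,2)] -> total=15
Click 2 (3,2) count=1: revealed 0 new [(none)] -> total=15
Click 3 (1,6) count=2: revealed 1 new [(1,6)] -> total=16

Answer: 16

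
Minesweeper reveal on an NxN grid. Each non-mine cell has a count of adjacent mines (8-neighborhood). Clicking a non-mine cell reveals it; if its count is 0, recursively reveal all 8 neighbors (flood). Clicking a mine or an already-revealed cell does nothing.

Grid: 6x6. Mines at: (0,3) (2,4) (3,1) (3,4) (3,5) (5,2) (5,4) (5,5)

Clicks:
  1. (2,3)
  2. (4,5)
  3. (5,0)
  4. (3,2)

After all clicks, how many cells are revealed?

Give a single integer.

Answer: 7

Derivation:
Click 1 (2,3) count=2: revealed 1 new [(2,3)] -> total=1
Click 2 (4,5) count=4: revealed 1 new [(4,5)] -> total=2
Click 3 (5,0) count=0: revealed 4 new [(4,0) (4,1) (5,0) (5,1)] -> total=6
Click 4 (3,2) count=1: revealed 1 new [(3,2)] -> total=7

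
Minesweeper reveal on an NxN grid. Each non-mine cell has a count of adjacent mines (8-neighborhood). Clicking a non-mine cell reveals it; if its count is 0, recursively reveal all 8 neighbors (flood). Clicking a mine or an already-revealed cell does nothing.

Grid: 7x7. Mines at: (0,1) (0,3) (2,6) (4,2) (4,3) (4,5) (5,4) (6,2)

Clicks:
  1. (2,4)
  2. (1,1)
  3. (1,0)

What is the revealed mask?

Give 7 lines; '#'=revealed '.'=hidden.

Answer: .......
######.
######.
######.
##.....
##.....
##.....

Derivation:
Click 1 (2,4) count=0: revealed 24 new [(1,0) (1,1) (1,2) (1,3) (1,4) (1,5) (2,0) (2,1) (2,2) (2,3) (2,4) (2,5) (3,0) (3,1) (3,2) (3,3) (3,4) (3,5) (4,0) (4,1) (5,0) (5,1) (6,0) (6,1)] -> total=24
Click 2 (1,1) count=1: revealed 0 new [(none)] -> total=24
Click 3 (1,0) count=1: revealed 0 new [(none)] -> total=24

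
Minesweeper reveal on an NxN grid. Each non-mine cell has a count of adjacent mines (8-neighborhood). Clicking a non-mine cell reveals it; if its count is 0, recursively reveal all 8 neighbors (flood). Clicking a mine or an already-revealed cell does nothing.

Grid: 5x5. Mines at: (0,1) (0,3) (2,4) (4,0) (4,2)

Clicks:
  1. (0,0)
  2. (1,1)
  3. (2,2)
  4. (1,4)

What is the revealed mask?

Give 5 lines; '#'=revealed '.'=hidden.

Click 1 (0,0) count=1: revealed 1 new [(0,0)] -> total=1
Click 2 (1,1) count=1: revealed 1 new [(1,1)] -> total=2
Click 3 (2,2) count=0: revealed 11 new [(1,0) (1,2) (1,3) (2,0) (2,1) (2,2) (2,3) (3,0) (3,1) (3,2) (3,3)] -> total=13
Click 4 (1,4) count=2: revealed 1 new [(1,4)] -> total=14

Answer: #....
#####
####.
####.
.....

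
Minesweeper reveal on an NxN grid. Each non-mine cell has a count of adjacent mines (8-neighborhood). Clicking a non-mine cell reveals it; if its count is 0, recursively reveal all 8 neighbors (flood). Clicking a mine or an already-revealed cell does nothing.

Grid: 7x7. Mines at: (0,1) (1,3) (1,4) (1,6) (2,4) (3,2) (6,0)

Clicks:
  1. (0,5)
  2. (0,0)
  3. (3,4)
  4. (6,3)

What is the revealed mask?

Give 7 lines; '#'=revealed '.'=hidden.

Answer: #....#.
.......
.....##
...####
.######
.######
.######

Derivation:
Click 1 (0,5) count=2: revealed 1 new [(0,5)] -> total=1
Click 2 (0,0) count=1: revealed 1 new [(0,0)] -> total=2
Click 3 (3,4) count=1: revealed 1 new [(3,4)] -> total=3
Click 4 (6,3) count=0: revealed 23 new [(2,5) (2,6) (3,3) (3,5) (3,6) (4,1) (4,2) (4,3) (4,4) (4,5) (4,6) (5,1) (5,2) (5,3) (5,4) (5,5) (5,6) (6,1) (6,2) (6,3) (6,4) (6,5) (6,6)] -> total=26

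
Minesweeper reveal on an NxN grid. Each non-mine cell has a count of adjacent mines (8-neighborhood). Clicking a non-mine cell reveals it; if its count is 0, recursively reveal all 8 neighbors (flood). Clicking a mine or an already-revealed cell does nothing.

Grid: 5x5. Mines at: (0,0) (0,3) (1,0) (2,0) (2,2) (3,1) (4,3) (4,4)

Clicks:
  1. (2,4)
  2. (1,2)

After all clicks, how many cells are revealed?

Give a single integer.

Answer: 7

Derivation:
Click 1 (2,4) count=0: revealed 6 new [(1,3) (1,4) (2,3) (2,4) (3,3) (3,4)] -> total=6
Click 2 (1,2) count=2: revealed 1 new [(1,2)] -> total=7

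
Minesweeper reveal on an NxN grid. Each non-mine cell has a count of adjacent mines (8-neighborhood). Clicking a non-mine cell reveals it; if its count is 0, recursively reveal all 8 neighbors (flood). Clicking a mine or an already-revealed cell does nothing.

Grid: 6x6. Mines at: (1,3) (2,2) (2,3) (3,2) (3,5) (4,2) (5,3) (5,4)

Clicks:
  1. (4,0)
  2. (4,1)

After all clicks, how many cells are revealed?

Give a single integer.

Click 1 (4,0) count=0: revealed 14 new [(0,0) (0,1) (0,2) (1,0) (1,1) (1,2) (2,0) (2,1) (3,0) (3,1) (4,0) (4,1) (5,0) (5,1)] -> total=14
Click 2 (4,1) count=2: revealed 0 new [(none)] -> total=14

Answer: 14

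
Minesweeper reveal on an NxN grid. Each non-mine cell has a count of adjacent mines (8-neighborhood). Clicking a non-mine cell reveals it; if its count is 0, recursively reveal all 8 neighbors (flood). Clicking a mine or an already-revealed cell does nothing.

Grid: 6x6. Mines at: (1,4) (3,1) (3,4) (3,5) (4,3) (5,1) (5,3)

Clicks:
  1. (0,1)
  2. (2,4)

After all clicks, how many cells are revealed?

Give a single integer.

Click 1 (0,1) count=0: revealed 12 new [(0,0) (0,1) (0,2) (0,3) (1,0) (1,1) (1,2) (1,3) (2,0) (2,1) (2,2) (2,3)] -> total=12
Click 2 (2,4) count=3: revealed 1 new [(2,4)] -> total=13

Answer: 13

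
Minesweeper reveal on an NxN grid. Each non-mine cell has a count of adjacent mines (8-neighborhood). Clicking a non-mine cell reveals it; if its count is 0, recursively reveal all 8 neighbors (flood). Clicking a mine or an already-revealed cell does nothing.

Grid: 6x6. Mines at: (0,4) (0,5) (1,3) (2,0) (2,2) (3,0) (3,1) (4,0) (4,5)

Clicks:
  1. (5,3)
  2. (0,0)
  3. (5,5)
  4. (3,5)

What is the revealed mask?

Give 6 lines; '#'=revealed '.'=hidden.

Click 1 (5,3) count=0: revealed 11 new [(3,2) (3,3) (3,4) (4,1) (4,2) (4,3) (4,4) (5,1) (5,2) (5,3) (5,4)] -> total=11
Click 2 (0,0) count=0: revealed 6 new [(0,0) (0,1) (0,2) (1,0) (1,1) (1,2)] -> total=17
Click 3 (5,5) count=1: revealed 1 new [(5,5)] -> total=18
Click 4 (3,5) count=1: revealed 1 new [(3,5)] -> total=19

Answer: ###...
###...
......
..####
.####.
.#####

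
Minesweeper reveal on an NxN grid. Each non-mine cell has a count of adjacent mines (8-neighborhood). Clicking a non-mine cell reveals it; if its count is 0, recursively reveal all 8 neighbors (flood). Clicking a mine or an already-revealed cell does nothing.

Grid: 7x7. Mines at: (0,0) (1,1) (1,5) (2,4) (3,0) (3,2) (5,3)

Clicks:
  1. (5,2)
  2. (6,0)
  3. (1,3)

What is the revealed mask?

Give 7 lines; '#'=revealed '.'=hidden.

Answer: .......
...#...
.......
.......
###....
###....
###....

Derivation:
Click 1 (5,2) count=1: revealed 1 new [(5,2)] -> total=1
Click 2 (6,0) count=0: revealed 8 new [(4,0) (4,1) (4,2) (5,0) (5,1) (6,0) (6,1) (6,2)] -> total=9
Click 3 (1,3) count=1: revealed 1 new [(1,3)] -> total=10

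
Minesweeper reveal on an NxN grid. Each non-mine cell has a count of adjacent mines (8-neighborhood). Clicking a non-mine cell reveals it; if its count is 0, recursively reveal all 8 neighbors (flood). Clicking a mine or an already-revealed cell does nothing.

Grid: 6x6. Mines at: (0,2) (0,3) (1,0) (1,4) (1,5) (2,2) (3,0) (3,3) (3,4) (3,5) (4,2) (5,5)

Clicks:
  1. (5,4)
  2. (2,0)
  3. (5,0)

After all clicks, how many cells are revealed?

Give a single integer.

Click 1 (5,4) count=1: revealed 1 new [(5,4)] -> total=1
Click 2 (2,0) count=2: revealed 1 new [(2,0)] -> total=2
Click 3 (5,0) count=0: revealed 4 new [(4,0) (4,1) (5,0) (5,1)] -> total=6

Answer: 6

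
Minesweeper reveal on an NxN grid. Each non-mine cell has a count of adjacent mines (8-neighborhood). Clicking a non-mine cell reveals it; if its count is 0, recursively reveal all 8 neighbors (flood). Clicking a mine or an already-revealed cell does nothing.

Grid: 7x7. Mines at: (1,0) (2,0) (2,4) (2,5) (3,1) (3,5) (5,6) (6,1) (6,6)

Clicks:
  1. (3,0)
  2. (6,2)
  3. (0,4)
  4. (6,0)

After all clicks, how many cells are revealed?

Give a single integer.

Click 1 (3,0) count=2: revealed 1 new [(3,0)] -> total=1
Click 2 (6,2) count=1: revealed 1 new [(6,2)] -> total=2
Click 3 (0,4) count=0: revealed 15 new [(0,1) (0,2) (0,3) (0,4) (0,5) (0,6) (1,1) (1,2) (1,3) (1,4) (1,5) (1,6) (2,1) (2,2) (2,3)] -> total=17
Click 4 (6,0) count=1: revealed 1 new [(6,0)] -> total=18

Answer: 18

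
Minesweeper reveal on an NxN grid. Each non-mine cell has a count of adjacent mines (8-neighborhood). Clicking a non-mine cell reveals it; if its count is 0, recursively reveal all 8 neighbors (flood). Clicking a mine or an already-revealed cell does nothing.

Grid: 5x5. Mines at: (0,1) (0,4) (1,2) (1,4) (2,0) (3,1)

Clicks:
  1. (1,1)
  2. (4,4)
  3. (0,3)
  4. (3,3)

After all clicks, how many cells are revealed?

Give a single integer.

Answer: 11

Derivation:
Click 1 (1,1) count=3: revealed 1 new [(1,1)] -> total=1
Click 2 (4,4) count=0: revealed 9 new [(2,2) (2,3) (2,4) (3,2) (3,3) (3,4) (4,2) (4,3) (4,4)] -> total=10
Click 3 (0,3) count=3: revealed 1 new [(0,3)] -> total=11
Click 4 (3,3) count=0: revealed 0 new [(none)] -> total=11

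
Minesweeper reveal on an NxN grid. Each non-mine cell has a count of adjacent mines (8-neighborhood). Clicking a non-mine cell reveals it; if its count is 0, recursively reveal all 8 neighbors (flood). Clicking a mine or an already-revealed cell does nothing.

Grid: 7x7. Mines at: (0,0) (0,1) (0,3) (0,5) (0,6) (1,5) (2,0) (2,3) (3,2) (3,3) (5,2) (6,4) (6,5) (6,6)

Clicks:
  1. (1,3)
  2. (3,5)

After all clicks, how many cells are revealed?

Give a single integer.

Click 1 (1,3) count=2: revealed 1 new [(1,3)] -> total=1
Click 2 (3,5) count=0: revealed 12 new [(2,4) (2,5) (2,6) (3,4) (3,5) (3,6) (4,4) (4,5) (4,6) (5,4) (5,5) (5,6)] -> total=13

Answer: 13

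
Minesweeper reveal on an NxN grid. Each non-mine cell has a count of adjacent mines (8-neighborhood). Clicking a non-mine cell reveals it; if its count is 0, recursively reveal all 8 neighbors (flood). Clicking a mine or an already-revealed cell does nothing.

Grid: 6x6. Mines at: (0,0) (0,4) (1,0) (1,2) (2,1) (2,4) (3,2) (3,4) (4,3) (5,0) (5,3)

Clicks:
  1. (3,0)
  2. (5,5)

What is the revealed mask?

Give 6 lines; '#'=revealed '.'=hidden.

Click 1 (3,0) count=1: revealed 1 new [(3,0)] -> total=1
Click 2 (5,5) count=0: revealed 4 new [(4,4) (4,5) (5,4) (5,5)] -> total=5

Answer: ......
......
......
#.....
....##
....##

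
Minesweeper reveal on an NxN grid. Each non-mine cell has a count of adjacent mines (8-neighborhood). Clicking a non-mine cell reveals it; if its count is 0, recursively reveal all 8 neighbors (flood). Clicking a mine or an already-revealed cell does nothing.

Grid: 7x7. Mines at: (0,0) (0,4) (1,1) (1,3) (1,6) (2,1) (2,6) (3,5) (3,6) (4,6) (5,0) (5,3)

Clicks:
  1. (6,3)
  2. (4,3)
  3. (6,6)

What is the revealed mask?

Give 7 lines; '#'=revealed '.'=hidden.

Answer: .......
.......
.......
.......
...#...
....###
...####

Derivation:
Click 1 (6,3) count=1: revealed 1 new [(6,3)] -> total=1
Click 2 (4,3) count=1: revealed 1 new [(4,3)] -> total=2
Click 3 (6,6) count=0: revealed 6 new [(5,4) (5,5) (5,6) (6,4) (6,5) (6,6)] -> total=8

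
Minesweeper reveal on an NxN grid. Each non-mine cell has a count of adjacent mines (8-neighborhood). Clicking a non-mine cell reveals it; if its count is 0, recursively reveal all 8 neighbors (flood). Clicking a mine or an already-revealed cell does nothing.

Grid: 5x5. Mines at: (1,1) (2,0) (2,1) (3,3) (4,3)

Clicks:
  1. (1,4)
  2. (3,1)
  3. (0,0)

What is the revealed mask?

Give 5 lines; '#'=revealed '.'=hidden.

Answer: #.###
..###
..###
.#...
.....

Derivation:
Click 1 (1,4) count=0: revealed 9 new [(0,2) (0,3) (0,4) (1,2) (1,3) (1,4) (2,2) (2,3) (2,4)] -> total=9
Click 2 (3,1) count=2: revealed 1 new [(3,1)] -> total=10
Click 3 (0,0) count=1: revealed 1 new [(0,0)] -> total=11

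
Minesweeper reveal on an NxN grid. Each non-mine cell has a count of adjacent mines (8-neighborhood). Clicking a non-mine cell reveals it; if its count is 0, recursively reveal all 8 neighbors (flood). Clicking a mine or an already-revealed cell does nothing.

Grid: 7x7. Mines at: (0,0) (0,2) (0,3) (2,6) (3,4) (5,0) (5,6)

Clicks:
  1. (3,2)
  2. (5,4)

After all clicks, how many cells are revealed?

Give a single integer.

Answer: 28

Derivation:
Click 1 (3,2) count=0: revealed 28 new [(1,0) (1,1) (1,2) (1,3) (2,0) (2,1) (2,2) (2,3) (3,0) (3,1) (3,2) (3,3) (4,0) (4,1) (4,2) (4,3) (4,4) (4,5) (5,1) (5,2) (5,3) (5,4) (5,5) (6,1) (6,2) (6,3) (6,4) (6,5)] -> total=28
Click 2 (5,4) count=0: revealed 0 new [(none)] -> total=28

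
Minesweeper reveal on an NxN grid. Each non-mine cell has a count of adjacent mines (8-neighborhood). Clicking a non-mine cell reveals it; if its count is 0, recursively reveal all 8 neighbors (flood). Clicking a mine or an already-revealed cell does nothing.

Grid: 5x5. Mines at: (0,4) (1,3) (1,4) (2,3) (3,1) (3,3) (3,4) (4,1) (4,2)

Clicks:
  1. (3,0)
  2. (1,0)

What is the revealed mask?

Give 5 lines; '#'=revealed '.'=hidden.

Answer: ###..
###..
###..
#....
.....

Derivation:
Click 1 (3,0) count=2: revealed 1 new [(3,0)] -> total=1
Click 2 (1,0) count=0: revealed 9 new [(0,0) (0,1) (0,2) (1,0) (1,1) (1,2) (2,0) (2,1) (2,2)] -> total=10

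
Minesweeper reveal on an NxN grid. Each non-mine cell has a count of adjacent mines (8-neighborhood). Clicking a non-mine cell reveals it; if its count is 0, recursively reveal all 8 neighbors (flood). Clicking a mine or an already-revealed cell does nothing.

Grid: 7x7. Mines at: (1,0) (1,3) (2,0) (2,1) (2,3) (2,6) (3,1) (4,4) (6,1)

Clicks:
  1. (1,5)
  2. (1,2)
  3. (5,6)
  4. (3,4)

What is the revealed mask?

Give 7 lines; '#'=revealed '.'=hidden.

Answer: .......
..#..#.
.......
....###
.....##
..#####
..#####

Derivation:
Click 1 (1,5) count=1: revealed 1 new [(1,5)] -> total=1
Click 2 (1,2) count=3: revealed 1 new [(1,2)] -> total=2
Click 3 (5,6) count=0: revealed 14 new [(3,5) (3,6) (4,5) (4,6) (5,2) (5,3) (5,4) (5,5) (5,6) (6,2) (6,3) (6,4) (6,5) (6,6)] -> total=16
Click 4 (3,4) count=2: revealed 1 new [(3,4)] -> total=17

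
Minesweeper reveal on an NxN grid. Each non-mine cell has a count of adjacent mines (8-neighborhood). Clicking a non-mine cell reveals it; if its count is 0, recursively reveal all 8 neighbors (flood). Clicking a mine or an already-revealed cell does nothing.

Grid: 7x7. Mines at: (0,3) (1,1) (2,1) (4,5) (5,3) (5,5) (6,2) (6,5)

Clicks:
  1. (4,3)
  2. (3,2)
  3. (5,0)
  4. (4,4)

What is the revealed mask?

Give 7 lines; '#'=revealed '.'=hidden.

Answer: .......
.......
.......
###....
#####..
###....
##.....

Derivation:
Click 1 (4,3) count=1: revealed 1 new [(4,3)] -> total=1
Click 2 (3,2) count=1: revealed 1 new [(3,2)] -> total=2
Click 3 (5,0) count=0: revealed 10 new [(3,0) (3,1) (4,0) (4,1) (4,2) (5,0) (5,1) (5,2) (6,0) (6,1)] -> total=12
Click 4 (4,4) count=3: revealed 1 new [(4,4)] -> total=13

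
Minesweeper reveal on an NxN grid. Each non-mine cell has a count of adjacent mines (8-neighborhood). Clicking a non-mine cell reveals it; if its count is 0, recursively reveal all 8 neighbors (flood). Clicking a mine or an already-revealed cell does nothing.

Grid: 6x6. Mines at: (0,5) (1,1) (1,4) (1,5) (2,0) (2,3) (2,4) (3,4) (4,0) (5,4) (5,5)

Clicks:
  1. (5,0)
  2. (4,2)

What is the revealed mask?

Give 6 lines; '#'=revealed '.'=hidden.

Answer: ......
......
......
.###..
.###..
####..

Derivation:
Click 1 (5,0) count=1: revealed 1 new [(5,0)] -> total=1
Click 2 (4,2) count=0: revealed 9 new [(3,1) (3,2) (3,3) (4,1) (4,2) (4,3) (5,1) (5,2) (5,3)] -> total=10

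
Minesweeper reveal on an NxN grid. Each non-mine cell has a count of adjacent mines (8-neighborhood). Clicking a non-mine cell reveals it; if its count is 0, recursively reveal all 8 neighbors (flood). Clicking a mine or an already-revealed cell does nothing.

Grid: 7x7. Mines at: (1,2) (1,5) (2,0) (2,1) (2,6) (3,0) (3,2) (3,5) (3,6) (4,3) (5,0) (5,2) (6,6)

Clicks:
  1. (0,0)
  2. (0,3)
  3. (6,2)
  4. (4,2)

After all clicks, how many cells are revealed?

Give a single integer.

Answer: 7

Derivation:
Click 1 (0,0) count=0: revealed 4 new [(0,0) (0,1) (1,0) (1,1)] -> total=4
Click 2 (0,3) count=1: revealed 1 new [(0,3)] -> total=5
Click 3 (6,2) count=1: revealed 1 new [(6,2)] -> total=6
Click 4 (4,2) count=3: revealed 1 new [(4,2)] -> total=7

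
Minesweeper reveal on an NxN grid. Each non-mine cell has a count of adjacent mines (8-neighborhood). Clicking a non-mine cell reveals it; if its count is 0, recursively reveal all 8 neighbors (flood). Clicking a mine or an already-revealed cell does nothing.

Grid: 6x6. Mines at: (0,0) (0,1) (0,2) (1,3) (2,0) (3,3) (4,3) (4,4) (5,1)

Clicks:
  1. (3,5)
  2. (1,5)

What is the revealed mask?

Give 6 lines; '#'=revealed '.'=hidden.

Answer: ....##
....##
....##
....##
......
......

Derivation:
Click 1 (3,5) count=1: revealed 1 new [(3,5)] -> total=1
Click 2 (1,5) count=0: revealed 7 new [(0,4) (0,5) (1,4) (1,5) (2,4) (2,5) (3,4)] -> total=8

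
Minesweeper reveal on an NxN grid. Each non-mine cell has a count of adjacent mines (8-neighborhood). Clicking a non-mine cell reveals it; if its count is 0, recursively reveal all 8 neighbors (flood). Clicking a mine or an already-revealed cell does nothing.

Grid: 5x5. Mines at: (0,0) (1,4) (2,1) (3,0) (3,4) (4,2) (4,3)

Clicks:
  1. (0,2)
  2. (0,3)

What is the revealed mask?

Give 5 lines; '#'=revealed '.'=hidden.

Answer: .###.
.###.
.....
.....
.....

Derivation:
Click 1 (0,2) count=0: revealed 6 new [(0,1) (0,2) (0,3) (1,1) (1,2) (1,3)] -> total=6
Click 2 (0,3) count=1: revealed 0 new [(none)] -> total=6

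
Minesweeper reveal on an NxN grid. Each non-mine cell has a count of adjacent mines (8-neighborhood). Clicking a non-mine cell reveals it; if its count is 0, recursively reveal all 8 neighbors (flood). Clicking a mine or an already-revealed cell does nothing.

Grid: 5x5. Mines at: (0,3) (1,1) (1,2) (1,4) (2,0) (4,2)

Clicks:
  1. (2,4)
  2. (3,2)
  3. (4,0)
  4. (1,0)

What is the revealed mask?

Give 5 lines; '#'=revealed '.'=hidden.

Click 1 (2,4) count=1: revealed 1 new [(2,4)] -> total=1
Click 2 (3,2) count=1: revealed 1 new [(3,2)] -> total=2
Click 3 (4,0) count=0: revealed 4 new [(3,0) (3,1) (4,0) (4,1)] -> total=6
Click 4 (1,0) count=2: revealed 1 new [(1,0)] -> total=7

Answer: .....
#....
....#
###..
##...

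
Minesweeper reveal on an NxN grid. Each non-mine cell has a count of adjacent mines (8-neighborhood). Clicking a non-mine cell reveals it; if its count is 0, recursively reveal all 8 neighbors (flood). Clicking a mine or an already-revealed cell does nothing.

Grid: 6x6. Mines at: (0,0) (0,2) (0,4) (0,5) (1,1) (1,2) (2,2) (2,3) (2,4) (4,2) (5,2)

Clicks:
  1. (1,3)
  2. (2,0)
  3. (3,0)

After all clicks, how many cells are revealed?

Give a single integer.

Answer: 9

Derivation:
Click 1 (1,3) count=6: revealed 1 new [(1,3)] -> total=1
Click 2 (2,0) count=1: revealed 1 new [(2,0)] -> total=2
Click 3 (3,0) count=0: revealed 7 new [(2,1) (3,0) (3,1) (4,0) (4,1) (5,0) (5,1)] -> total=9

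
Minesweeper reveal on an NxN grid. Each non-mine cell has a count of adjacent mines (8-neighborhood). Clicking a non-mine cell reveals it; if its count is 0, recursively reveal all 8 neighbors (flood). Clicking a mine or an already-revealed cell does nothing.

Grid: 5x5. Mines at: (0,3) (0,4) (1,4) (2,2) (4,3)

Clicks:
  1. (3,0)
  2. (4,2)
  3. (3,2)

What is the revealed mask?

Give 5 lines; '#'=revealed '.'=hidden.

Answer: ###..
###..
##...
###..
###..

Derivation:
Click 1 (3,0) count=0: revealed 14 new [(0,0) (0,1) (0,2) (1,0) (1,1) (1,2) (2,0) (2,1) (3,0) (3,1) (3,2) (4,0) (4,1) (4,2)] -> total=14
Click 2 (4,2) count=1: revealed 0 new [(none)] -> total=14
Click 3 (3,2) count=2: revealed 0 new [(none)] -> total=14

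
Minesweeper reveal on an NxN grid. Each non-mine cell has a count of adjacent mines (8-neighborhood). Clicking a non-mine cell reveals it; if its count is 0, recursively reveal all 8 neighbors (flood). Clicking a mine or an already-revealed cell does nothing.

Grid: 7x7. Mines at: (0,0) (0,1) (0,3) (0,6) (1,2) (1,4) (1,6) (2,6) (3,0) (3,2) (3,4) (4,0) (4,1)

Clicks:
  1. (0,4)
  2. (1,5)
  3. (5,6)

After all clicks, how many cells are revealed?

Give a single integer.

Answer: 23

Derivation:
Click 1 (0,4) count=2: revealed 1 new [(0,4)] -> total=1
Click 2 (1,5) count=4: revealed 1 new [(1,5)] -> total=2
Click 3 (5,6) count=0: revealed 21 new [(3,5) (3,6) (4,2) (4,3) (4,4) (4,5) (4,6) (5,0) (5,1) (5,2) (5,3) (5,4) (5,5) (5,6) (6,0) (6,1) (6,2) (6,3) (6,4) (6,5) (6,6)] -> total=23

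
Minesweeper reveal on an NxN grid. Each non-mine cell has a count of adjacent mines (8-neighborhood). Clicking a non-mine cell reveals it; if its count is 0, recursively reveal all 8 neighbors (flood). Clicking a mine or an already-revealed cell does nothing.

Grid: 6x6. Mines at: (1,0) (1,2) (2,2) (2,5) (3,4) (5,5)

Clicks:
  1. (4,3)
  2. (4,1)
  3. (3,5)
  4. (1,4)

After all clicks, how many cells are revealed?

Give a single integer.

Answer: 18

Derivation:
Click 1 (4,3) count=1: revealed 1 new [(4,3)] -> total=1
Click 2 (4,1) count=0: revealed 15 new [(2,0) (2,1) (3,0) (3,1) (3,2) (3,3) (4,0) (4,1) (4,2) (4,4) (5,0) (5,1) (5,2) (5,3) (5,4)] -> total=16
Click 3 (3,5) count=2: revealed 1 new [(3,5)] -> total=17
Click 4 (1,4) count=1: revealed 1 new [(1,4)] -> total=18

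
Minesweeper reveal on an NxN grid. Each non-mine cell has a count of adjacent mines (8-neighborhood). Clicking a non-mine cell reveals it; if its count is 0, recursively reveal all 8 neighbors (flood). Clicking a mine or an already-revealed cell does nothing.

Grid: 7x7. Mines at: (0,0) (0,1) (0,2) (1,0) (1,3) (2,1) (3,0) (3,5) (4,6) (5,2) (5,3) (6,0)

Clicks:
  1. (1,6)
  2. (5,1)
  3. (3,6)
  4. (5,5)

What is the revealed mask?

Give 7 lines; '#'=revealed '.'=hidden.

Click 1 (1,6) count=0: revealed 9 new [(0,4) (0,5) (0,6) (1,4) (1,5) (1,6) (2,4) (2,5) (2,6)] -> total=9
Click 2 (5,1) count=2: revealed 1 new [(5,1)] -> total=10
Click 3 (3,6) count=2: revealed 1 new [(3,6)] -> total=11
Click 4 (5,5) count=1: revealed 1 new [(5,5)] -> total=12

Answer: ....###
....###
....###
......#
.......
.#...#.
.......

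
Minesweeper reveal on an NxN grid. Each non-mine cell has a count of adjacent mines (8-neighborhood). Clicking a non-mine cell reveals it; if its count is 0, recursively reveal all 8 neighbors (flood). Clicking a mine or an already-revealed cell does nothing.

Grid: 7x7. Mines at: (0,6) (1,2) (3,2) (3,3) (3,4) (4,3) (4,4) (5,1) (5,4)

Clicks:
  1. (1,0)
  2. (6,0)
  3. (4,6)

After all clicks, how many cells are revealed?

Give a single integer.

Click 1 (1,0) count=0: revealed 10 new [(0,0) (0,1) (1,0) (1,1) (2,0) (2,1) (3,0) (3,1) (4,0) (4,1)] -> total=10
Click 2 (6,0) count=1: revealed 1 new [(6,0)] -> total=11
Click 3 (4,6) count=0: revealed 12 new [(1,5) (1,6) (2,5) (2,6) (3,5) (3,6) (4,5) (4,6) (5,5) (5,6) (6,5) (6,6)] -> total=23

Answer: 23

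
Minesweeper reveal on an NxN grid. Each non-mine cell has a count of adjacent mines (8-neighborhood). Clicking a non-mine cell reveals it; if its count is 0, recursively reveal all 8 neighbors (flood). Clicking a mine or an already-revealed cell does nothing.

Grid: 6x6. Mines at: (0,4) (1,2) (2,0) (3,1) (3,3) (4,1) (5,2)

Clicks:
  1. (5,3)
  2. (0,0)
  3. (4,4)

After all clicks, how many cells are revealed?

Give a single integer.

Click 1 (5,3) count=1: revealed 1 new [(5,3)] -> total=1
Click 2 (0,0) count=0: revealed 4 new [(0,0) (0,1) (1,0) (1,1)] -> total=5
Click 3 (4,4) count=1: revealed 1 new [(4,4)] -> total=6

Answer: 6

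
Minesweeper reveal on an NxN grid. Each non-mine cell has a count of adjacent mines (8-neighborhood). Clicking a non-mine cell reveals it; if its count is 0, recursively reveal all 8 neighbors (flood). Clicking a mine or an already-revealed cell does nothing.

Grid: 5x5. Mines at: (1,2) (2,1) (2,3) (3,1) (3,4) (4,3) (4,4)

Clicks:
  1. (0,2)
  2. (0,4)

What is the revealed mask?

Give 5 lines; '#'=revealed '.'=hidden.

Click 1 (0,2) count=1: revealed 1 new [(0,2)] -> total=1
Click 2 (0,4) count=0: revealed 4 new [(0,3) (0,4) (1,3) (1,4)] -> total=5

Answer: ..###
...##
.....
.....
.....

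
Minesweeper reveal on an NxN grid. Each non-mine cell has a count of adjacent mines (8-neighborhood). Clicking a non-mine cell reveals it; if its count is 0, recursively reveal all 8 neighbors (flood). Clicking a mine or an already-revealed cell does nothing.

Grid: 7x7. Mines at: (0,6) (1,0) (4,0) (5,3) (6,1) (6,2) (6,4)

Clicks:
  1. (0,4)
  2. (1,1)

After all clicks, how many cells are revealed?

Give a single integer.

Click 1 (0,4) count=0: revealed 34 new [(0,1) (0,2) (0,3) (0,4) (0,5) (1,1) (1,2) (1,3) (1,4) (1,5) (1,6) (2,1) (2,2) (2,3) (2,4) (2,5) (2,6) (3,1) (3,2) (3,3) (3,4) (3,5) (3,6) (4,1) (4,2) (4,3) (4,4) (4,5) (4,6) (5,4) (5,5) (5,6) (6,5) (6,6)] -> total=34
Click 2 (1,1) count=1: revealed 0 new [(none)] -> total=34

Answer: 34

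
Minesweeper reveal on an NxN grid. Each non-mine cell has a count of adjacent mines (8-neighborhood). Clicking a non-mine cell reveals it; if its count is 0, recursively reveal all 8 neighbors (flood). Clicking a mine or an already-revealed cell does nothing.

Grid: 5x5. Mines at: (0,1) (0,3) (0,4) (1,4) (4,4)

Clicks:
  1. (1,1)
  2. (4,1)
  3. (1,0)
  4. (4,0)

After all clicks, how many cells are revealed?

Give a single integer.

Answer: 16

Derivation:
Click 1 (1,1) count=1: revealed 1 new [(1,1)] -> total=1
Click 2 (4,1) count=0: revealed 15 new [(1,0) (1,2) (1,3) (2,0) (2,1) (2,2) (2,3) (3,0) (3,1) (3,2) (3,3) (4,0) (4,1) (4,2) (4,3)] -> total=16
Click 3 (1,0) count=1: revealed 0 new [(none)] -> total=16
Click 4 (4,0) count=0: revealed 0 new [(none)] -> total=16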